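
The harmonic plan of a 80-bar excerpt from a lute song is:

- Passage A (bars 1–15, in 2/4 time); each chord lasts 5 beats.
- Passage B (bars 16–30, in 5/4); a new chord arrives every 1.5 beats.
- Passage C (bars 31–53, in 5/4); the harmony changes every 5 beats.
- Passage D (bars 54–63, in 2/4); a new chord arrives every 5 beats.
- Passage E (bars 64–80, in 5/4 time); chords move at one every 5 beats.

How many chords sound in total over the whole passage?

A has 30 beats and chords last 5 each, so 6 chords.
B has 75 beats and chords last 1.5 each, so 50 chords.
C has 115 beats and chords last 5 each, so 23 chords.
D has 20 beats and chords last 5 each, so 4 chords.
E has 85 beats and chords last 5 each, so 17 chords.
Total: 6 + 50 + 23 + 4 + 17 = 100.

100 chords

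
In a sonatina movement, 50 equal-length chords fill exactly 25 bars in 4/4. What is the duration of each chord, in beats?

2 beats

25 bars × 4 beats/bar = 100 beats total.
100 beats ÷ 50 chords = 2 beats per chord.
(That is a half note.)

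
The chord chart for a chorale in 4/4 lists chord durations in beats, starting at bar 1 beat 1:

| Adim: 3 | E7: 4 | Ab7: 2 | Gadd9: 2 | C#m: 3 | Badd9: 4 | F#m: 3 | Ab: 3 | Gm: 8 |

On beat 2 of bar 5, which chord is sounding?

Beat 2 of bar 5 is beat (5−1)×4 + 2 = 18 overall.
Running totals: Adim ends at 3, E7 ends at 7, Ab7 ends at 9, Gadd9 ends at 11, C#m ends at 14, Badd9 ends at 18.
Beat 18 falls within Badd9.

Badd9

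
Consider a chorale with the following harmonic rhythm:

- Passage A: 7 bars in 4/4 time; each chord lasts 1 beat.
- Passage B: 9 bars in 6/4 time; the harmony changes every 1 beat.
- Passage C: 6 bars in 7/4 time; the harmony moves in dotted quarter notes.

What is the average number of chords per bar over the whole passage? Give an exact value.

5 chords per bar

A: 7 × 4 = 28 beats ÷ 1 = 28 chords.
B: 9 × 6 = 54 beats ÷ 1 = 54 chords.
C: 6 × 7 = 42 beats ÷ 1.5 = 28 chords.
Overall: 110 chords over 22 bars → 110/22 = 5 chords per bar.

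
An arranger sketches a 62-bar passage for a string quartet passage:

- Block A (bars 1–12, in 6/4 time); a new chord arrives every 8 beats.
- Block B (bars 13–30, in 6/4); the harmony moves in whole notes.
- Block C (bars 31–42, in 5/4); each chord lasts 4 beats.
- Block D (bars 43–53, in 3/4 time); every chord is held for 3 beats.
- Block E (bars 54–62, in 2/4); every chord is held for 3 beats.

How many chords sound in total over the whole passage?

68 chords

A has 72 beats and chords last 8 each, so 9 chords.
B has 108 beats and chords last 4 each, so 27 chords.
C has 60 beats and chords last 4 each, so 15 chords.
D has 33 beats and chords last 3 each, so 11 chords.
E has 18 beats and chords last 3 each, so 6 chords.
Total: 9 + 27 + 15 + 11 + 6 = 68.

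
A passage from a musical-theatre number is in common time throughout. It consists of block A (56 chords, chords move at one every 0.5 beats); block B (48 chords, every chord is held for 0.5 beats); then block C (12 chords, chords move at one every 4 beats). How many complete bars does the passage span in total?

25 bars

A: 56 × 0.5 = 28 beats = 7 bars.
B: 48 × 0.5 = 24 beats = 6 bars.
C: 12 × 4 = 48 beats = 12 bars.
Total: 7 + 6 + 12 = 25 bars.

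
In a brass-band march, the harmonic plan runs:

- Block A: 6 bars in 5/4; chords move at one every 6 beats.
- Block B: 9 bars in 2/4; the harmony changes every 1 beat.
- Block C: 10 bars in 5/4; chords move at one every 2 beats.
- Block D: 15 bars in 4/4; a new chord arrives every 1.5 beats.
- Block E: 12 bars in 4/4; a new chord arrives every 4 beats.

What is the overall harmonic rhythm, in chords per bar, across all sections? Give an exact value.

A: 6 × 5 = 30 beats ÷ 6 = 5 chords.
B: 9 × 2 = 18 beats ÷ 1 = 18 chords.
C: 10 × 5 = 50 beats ÷ 2 = 25 chords.
D: 15 × 4 = 60 beats ÷ 1.5 = 40 chords.
E: 12 × 4 = 48 beats ÷ 4 = 12 chords.
Overall: 100 chords over 52 bars → 100/52 = 25/13 chords per bar.

25/13 chords per bar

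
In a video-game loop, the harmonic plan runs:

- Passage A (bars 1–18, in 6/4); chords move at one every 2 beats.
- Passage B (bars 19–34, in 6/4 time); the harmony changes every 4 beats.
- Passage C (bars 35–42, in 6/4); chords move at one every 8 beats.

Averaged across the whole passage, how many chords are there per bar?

2 chords per bar

A: 18 bars of 6 beats is 108 beats; at 2 beats each that's 54 chords.
B: 16 bars of 6 beats is 96 beats; at 4 beats each that's 24 chords.
C: 8 bars of 6 beats is 48 beats; at 8 beats each that's 6 chords.
Overall: 84 chords over 42 bars → 84/42 = 2 chords per bar.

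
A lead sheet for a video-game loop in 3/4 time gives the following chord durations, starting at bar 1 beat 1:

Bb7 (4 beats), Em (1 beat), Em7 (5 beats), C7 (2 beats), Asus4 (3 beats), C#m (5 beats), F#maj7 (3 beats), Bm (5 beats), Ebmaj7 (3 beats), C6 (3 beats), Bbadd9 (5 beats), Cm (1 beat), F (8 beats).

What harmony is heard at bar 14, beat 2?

F

Beat 2 of bar 14 is beat (14−1)×3 + 2 = 41 overall.
Running totals: Bb7 ends at 4, Em ends at 5, Em7 ends at 10, C7 ends at 12, Asus4 ends at 15, C#m ends at 20, F#maj7 ends at 23, Bm ends at 28, Ebmaj7 ends at 31, C6 ends at 34, Bbadd9 ends at 39, Cm ends at 40, F ends at 48.
Beat 41 falls within F.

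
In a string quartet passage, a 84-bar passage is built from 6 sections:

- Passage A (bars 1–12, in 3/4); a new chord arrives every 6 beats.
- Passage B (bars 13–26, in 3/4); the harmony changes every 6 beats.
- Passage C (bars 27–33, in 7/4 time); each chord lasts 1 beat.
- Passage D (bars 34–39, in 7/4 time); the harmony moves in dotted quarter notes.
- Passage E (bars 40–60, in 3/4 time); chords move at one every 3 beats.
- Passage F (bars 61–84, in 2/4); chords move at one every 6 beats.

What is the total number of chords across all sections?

A has 36 beats and chords last 6 each, so 6 chords.
B has 42 beats and chords last 6 each, so 7 chords.
C has 49 beats and chords last 1 each, so 49 chords.
D has 42 beats and chords last 1.5 each, so 28 chords.
E has 63 beats and chords last 3 each, so 21 chords.
F has 48 beats and chords last 6 each, so 8 chords.
Total: 6 + 7 + 49 + 28 + 21 + 8 = 119.

119 chords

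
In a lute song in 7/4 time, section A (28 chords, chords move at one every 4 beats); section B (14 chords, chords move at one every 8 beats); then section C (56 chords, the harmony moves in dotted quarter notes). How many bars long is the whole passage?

44 bars

A: 28 × 4 = 112 beats = 16 bars.
B: 14 × 8 = 112 beats = 16 bars.
C: 56 × 1.5 = 84 beats = 12 bars.
Total: 16 + 16 + 12 = 44 bars.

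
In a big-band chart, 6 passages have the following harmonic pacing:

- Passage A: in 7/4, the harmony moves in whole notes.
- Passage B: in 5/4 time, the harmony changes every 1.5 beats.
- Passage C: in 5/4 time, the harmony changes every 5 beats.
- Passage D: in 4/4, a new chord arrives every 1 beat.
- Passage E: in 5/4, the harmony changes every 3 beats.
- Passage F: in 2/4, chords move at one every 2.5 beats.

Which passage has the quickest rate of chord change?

A: 7/4 = 1.75 chords/bar.
B: 5/1.5 = 10/3 chords/bar.
C: 5/5 = 1 chord/bar.
D: 4/1 = 4 chords/bar.
E: 5/3 = 5/3 chords/bar.
F: 2/2.5 = 0.8 chords/bar.
Fastest is D at 4 chords/bar.

Passage D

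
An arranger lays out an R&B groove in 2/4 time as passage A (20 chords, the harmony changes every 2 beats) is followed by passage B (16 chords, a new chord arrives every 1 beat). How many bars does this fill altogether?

28 bars

A: 20 × 2 = 40 beats = 20 bars.
B: 16 × 1 = 16 beats = 8 bars.
Total: 20 + 8 = 28 bars.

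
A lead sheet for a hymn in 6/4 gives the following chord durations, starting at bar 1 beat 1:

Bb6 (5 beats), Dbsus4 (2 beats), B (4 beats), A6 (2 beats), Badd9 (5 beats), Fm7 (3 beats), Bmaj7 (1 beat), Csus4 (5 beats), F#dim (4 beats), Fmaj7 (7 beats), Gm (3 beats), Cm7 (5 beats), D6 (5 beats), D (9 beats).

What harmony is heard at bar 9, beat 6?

D

Beat 6 of bar 9 is beat (9−1)×6 + 6 = 54 overall.
Running totals: Bb6 ends at 5, Dbsus4 ends at 7, B ends at 11, A6 ends at 13, Badd9 ends at 18, Fm7 ends at 21, Bmaj7 ends at 22, Csus4 ends at 27, F#dim ends at 31, Fmaj7 ends at 38, Gm ends at 41, Cm7 ends at 46, D6 ends at 51, D ends at 60.
Beat 54 falls within D.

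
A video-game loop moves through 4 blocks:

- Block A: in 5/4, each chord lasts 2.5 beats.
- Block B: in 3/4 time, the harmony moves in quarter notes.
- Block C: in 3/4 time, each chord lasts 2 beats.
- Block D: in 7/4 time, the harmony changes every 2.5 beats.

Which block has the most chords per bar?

Block B

A: each chord is 2.5 beats in 5/4, so 2 per bar.
B: each chord is 1 beat in 3/4, so 3 per bar.
C: each chord is 2 beats in 3/4, so 1.5 per bar.
D: each chord is 2.5 beats in 7/4, so 2.8 per bar.
Fastest is B at 3 chords/bar.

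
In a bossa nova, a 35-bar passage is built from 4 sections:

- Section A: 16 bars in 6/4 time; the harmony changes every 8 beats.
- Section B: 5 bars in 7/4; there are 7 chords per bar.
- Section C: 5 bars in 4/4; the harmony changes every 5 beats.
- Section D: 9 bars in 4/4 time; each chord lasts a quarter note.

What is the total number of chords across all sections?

87 chords

A has 96 beats and chords last 8 each, so 12 chords.
B has 35 beats and chords last 1 each, so 35 chords.
C has 20 beats and chords last 5 each, so 4 chords.
D has 36 beats and chords last 1 each, so 36 chords.
Total: 12 + 35 + 4 + 36 = 87.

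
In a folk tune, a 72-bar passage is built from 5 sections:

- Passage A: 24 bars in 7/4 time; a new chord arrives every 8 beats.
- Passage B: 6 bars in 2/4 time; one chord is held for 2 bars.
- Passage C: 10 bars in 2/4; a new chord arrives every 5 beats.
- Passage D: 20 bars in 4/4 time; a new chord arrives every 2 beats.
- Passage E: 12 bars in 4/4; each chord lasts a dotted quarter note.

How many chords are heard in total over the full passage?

A: 24·7 = 168 beats, 168/8 = 21 chords.
B: 6·2 = 12 beats, 12/4 = 3 chords.
C: 10·2 = 20 beats, 20/5 = 4 chords.
D: 20·4 = 80 beats, 80/2 = 40 chords.
E: 12·4 = 48 beats, 48/1.5 = 32 chords.
Total: 21 + 3 + 4 + 40 + 32 = 100.

100 chords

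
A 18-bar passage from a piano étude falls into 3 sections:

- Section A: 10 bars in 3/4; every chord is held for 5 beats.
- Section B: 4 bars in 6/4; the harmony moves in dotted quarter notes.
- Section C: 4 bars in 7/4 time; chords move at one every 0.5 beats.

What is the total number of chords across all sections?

A has 30 beats and chords last 5 each, so 6 chords.
B has 24 beats and chords last 1.5 each, so 16 chords.
C has 28 beats and chords last 0.5 each, so 56 chords.
Total: 6 + 16 + 56 = 78.

78 chords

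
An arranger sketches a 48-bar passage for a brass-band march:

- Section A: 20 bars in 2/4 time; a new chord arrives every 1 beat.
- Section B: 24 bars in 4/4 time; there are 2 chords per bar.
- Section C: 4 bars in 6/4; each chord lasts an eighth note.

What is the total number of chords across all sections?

A has 40 beats and chords last 1 each, so 40 chords.
B has 96 beats and chords last 2 each, so 48 chords.
C has 24 beats and chords last 0.5 each, so 48 chords.
Total: 40 + 48 + 48 = 136.

136 chords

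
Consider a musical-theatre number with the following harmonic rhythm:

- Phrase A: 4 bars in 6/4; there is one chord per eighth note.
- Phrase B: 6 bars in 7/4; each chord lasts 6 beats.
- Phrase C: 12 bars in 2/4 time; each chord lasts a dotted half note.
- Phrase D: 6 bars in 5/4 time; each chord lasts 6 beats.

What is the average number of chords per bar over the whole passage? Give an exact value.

A: 4 bars of 6 beats is 24 beats; at 0.5 beats each that's 48 chords.
B: 6 bars of 7 beats is 42 beats; at 6 beats each that's 7 chords.
C: 12 bars of 2 beats is 24 beats; at 3 beats each that's 8 chords.
D: 6 bars of 5 beats is 30 beats; at 6 beats each that's 5 chords.
Overall: 68 chords over 28 bars → 68/28 = 17/7 chords per bar.

17/7 chords per bar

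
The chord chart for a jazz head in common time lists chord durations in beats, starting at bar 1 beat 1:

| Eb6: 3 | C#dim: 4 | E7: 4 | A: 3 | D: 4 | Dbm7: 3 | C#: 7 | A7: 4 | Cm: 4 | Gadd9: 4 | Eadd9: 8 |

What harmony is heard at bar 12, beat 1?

Eadd9

Beat 1 of bar 12 is beat (12−1)×4 + 1 = 45 overall.
Running totals: Eb6 ends at 3, C#dim ends at 7, E7 ends at 11, A ends at 14, D ends at 18, Dbm7 ends at 21, C# ends at 28, A7 ends at 32, Cm ends at 36, Gadd9 ends at 40, Eadd9 ends at 48.
Beat 45 falls within Eadd9.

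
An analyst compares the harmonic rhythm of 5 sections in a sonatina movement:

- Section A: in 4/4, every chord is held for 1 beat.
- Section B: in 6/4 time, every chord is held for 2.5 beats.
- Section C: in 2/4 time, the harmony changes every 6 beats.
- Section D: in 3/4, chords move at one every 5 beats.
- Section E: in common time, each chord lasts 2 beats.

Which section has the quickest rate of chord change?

A: each chord is 1 beat in 4/4, so 4 per bar.
B: each chord is 2.5 beats in 6/4, so 2.4 per bar.
C: each chord is 6 beats in 2/4, so 1/3 per bar.
D: each chord is 5 beats in 3/4, so 0.6 per bar.
E: each chord is 2 beats in 4/4, so 2 per bar.
Fastest is A at 4 chords/bar.

Section A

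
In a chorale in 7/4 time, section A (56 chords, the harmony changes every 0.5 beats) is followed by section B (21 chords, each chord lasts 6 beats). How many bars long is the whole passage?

22 bars

A: 56 × 0.5 = 28 beats = 4 bars.
B: 21 × 6 = 126 beats = 18 bars.
Total: 4 + 18 = 22 bars.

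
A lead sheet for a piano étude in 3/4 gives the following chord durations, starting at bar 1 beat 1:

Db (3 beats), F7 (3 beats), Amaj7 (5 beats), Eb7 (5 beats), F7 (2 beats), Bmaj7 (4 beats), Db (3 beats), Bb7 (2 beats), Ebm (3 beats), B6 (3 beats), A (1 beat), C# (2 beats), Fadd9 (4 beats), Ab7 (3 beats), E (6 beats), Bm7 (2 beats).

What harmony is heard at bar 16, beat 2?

E

Beat 2 of bar 16 is beat (16−1)×3 + 2 = 47 overall.
Running totals: Db ends at 3, F7 ends at 6, Amaj7 ends at 11, Eb7 ends at 16, F7 ends at 18, Bmaj7 ends at 22, Db ends at 25, Bb7 ends at 27, Ebm ends at 30, B6 ends at 33, A ends at 34, C# ends at 36, Fadd9 ends at 40, Ab7 ends at 43, E ends at 49.
Beat 47 falls within E.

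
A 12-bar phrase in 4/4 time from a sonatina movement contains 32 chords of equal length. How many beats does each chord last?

12 bars × 4 beats/bar = 48 beats total.
48 beats ÷ 32 chords = 1.5 beats per chord.
(That is a dotted quarter note.)

1.5 beats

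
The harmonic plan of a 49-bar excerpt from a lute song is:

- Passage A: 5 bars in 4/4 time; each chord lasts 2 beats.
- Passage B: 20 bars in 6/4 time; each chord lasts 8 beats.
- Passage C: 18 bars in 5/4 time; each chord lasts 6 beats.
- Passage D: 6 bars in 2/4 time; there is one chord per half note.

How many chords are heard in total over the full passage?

A has 20 beats and chords last 2 each, so 10 chords.
B has 120 beats and chords last 8 each, so 15 chords.
C has 90 beats and chords last 6 each, so 15 chords.
D has 12 beats and chords last 2 each, so 6 chords.
Total: 10 + 15 + 15 + 6 = 46.

46 chords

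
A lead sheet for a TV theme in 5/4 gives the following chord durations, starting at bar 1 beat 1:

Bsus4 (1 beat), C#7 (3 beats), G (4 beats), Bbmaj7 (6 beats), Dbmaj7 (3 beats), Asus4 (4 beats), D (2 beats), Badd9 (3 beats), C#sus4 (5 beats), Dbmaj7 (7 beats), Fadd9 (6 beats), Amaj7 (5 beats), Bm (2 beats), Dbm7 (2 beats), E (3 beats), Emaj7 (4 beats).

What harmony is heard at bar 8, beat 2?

Beat 2 of bar 8 is beat (8−1)×5 + 2 = 37 overall.
Running totals: Bsus4 ends at 1, C#7 ends at 4, G ends at 8, Bbmaj7 ends at 14, Dbmaj7 ends at 17, Asus4 ends at 21, D ends at 23, Badd9 ends at 26, C#sus4 ends at 31, Dbmaj7 ends at 38.
Beat 37 falls within Dbmaj7.

Dbmaj7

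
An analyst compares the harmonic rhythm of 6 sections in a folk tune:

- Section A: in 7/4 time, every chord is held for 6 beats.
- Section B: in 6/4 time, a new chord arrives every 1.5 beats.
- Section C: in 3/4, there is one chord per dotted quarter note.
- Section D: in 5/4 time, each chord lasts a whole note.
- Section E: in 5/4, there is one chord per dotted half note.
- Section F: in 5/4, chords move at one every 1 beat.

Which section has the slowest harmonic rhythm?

A: 7 beats/bar ÷ 6 beats/chord = 7/6 chords/bar.
B: 6 beats/bar ÷ 1.5 beats/chord = 4 chords/bar.
C: 3 beats/bar ÷ 1.5 beats/chord = 2 chords/bar.
D: 5 beats/bar ÷ 4 beats/chord = 1.25 chords/bar.
E: 5 beats/bar ÷ 3 beats/chord = 5/3 chords/bar.
F: 5 beats/bar ÷ 1 beat/chord = 5 chords/bar.
Slowest is A at 7/6 chords/bar.

Section A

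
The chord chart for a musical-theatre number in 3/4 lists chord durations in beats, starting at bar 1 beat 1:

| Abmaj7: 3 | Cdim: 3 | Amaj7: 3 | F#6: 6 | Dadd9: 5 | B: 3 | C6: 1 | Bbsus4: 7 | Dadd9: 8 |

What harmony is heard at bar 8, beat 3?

C6

Beat 3 of bar 8 is beat (8−1)×3 + 3 = 24 overall.
Running totals: Abmaj7 ends at 3, Cdim ends at 6, Amaj7 ends at 9, F#6 ends at 15, Dadd9 ends at 20, B ends at 23, C6 ends at 24.
Beat 24 falls within C6.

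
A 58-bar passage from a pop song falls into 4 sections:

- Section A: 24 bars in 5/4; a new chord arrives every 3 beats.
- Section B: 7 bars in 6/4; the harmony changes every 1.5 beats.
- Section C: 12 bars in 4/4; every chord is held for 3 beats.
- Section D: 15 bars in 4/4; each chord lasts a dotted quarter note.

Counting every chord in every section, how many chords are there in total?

A: 24 bars × 5 beats = 120 beats; 3 beats/chord → 40 chords.
B: 7 bars × 6 beats = 42 beats; 1.5 beats/chord → 28 chords.
C: 12 bars × 4 beats = 48 beats; 3 beats/chord → 16 chords.
D: 15 bars × 4 beats = 60 beats; 1.5 beats/chord → 40 chords.
Total: 40 + 28 + 16 + 40 = 124.

124 chords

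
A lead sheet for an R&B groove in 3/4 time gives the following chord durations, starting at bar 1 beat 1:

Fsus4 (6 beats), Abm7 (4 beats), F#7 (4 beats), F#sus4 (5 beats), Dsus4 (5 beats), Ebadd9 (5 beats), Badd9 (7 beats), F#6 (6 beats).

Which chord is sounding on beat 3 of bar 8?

Dsus4

Beat 3 of bar 8 is beat (8−1)×3 + 3 = 24 overall.
Running totals: Fsus4 ends at 6, Abm7 ends at 10, F#7 ends at 14, F#sus4 ends at 19, Dsus4 ends at 24.
Beat 24 falls within Dsus4.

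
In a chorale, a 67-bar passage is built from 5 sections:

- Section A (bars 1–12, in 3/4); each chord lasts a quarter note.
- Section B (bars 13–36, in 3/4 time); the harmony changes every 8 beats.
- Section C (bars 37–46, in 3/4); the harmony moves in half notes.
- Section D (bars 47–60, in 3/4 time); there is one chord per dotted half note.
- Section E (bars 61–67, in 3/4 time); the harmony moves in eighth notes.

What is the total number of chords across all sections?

A: 12·3 = 36 beats, 36/1 = 36 chords.
B: 24·3 = 72 beats, 72/8 = 9 chords.
C: 10·3 = 30 beats, 30/2 = 15 chords.
D: 14·3 = 42 beats, 42/3 = 14 chords.
E: 7·3 = 21 beats, 21/0.5 = 42 chords.
Total: 36 + 9 + 15 + 14 + 42 = 116.

116 chords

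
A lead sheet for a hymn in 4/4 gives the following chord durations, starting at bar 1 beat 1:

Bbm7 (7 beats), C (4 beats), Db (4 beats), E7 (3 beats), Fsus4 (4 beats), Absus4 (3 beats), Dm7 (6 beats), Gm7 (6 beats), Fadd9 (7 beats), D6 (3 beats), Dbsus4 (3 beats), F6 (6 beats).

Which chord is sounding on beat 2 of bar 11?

Beat 2 of bar 11 is beat (11−1)×4 + 2 = 42 overall.
Running totals: Bbm7 ends at 7, C ends at 11, Db ends at 15, E7 ends at 18, Fsus4 ends at 22, Absus4 ends at 25, Dm7 ends at 31, Gm7 ends at 37, Fadd9 ends at 44.
Beat 42 falls within Fadd9.

Fadd9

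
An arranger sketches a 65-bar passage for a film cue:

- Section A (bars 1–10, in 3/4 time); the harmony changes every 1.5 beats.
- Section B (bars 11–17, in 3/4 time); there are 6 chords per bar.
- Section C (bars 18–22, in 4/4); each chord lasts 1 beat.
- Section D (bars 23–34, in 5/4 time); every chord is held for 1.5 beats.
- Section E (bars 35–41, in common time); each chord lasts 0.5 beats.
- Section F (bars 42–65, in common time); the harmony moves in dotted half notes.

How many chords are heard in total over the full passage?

210 chords

A has 30 beats and chords last 1.5 each, so 20 chords.
B has 21 beats and chords last 0.5 each, so 42 chords.
C has 20 beats and chords last 1 each, so 20 chords.
D has 60 beats and chords last 1.5 each, so 40 chords.
E has 28 beats and chords last 0.5 each, so 56 chords.
F has 96 beats and chords last 3 each, so 32 chords.
Total: 20 + 42 + 20 + 40 + 56 + 32 = 210.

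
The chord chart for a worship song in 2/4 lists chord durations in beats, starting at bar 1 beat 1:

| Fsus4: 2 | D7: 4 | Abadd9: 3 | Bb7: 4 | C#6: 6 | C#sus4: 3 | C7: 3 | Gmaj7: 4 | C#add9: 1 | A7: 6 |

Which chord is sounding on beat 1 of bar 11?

C#sus4

Beat 1 of bar 11 is beat (11−1)×2 + 1 = 21 overall.
Running totals: Fsus4 ends at 2, D7 ends at 6, Abadd9 ends at 9, Bb7 ends at 13, C#6 ends at 19, C#sus4 ends at 22.
Beat 21 falls within C#sus4.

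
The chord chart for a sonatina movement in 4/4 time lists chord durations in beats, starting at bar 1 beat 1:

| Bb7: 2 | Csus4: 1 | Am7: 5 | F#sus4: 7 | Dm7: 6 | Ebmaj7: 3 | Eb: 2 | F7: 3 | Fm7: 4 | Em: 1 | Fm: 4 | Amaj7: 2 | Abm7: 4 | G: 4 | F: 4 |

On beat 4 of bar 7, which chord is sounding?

Beat 4 of bar 7 is beat (7−1)×4 + 4 = 28 overall.
Running totals: Bb7 ends at 2, Csus4 ends at 3, Am7 ends at 8, F#sus4 ends at 15, Dm7 ends at 21, Ebmaj7 ends at 24, Eb ends at 26, F7 ends at 29.
Beat 28 falls within F7.

F7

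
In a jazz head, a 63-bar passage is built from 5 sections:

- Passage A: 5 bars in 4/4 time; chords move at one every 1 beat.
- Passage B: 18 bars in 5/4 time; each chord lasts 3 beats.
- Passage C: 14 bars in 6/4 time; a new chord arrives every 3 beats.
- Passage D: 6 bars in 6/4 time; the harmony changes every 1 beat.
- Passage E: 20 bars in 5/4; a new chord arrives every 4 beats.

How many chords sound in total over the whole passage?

139 chords

A: 5·4 = 20 beats, 20/1 = 20 chords.
B: 18·5 = 90 beats, 90/3 = 30 chords.
C: 14·6 = 84 beats, 84/3 = 28 chords.
D: 6·6 = 36 beats, 36/1 = 36 chords.
E: 20·5 = 100 beats, 100/4 = 25 chords.
Total: 20 + 30 + 28 + 36 + 25 = 139.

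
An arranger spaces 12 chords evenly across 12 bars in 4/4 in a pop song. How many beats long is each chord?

4 beats

12 bars × 4 beats/bar = 48 beats total.
48 beats ÷ 12 chords = 4 beats per chord.
(That is a whole note.)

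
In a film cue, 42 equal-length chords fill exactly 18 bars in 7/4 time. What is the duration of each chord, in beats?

3 beats

18 bars × 7 beats/bar = 126 beats total.
126 beats ÷ 42 chords = 3 beats per chord.
(That is a dotted half note.)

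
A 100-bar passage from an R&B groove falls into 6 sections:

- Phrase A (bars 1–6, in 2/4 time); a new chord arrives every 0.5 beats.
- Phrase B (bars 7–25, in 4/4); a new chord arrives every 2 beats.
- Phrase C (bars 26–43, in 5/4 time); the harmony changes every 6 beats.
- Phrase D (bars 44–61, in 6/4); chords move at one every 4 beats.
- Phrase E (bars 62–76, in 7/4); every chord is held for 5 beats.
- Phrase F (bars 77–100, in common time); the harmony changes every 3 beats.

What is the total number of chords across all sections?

157 chords

A has 12 beats and chords last 0.5 each, so 24 chords.
B has 76 beats and chords last 2 each, so 38 chords.
C has 90 beats and chords last 6 each, so 15 chords.
D has 108 beats and chords last 4 each, so 27 chords.
E has 105 beats and chords last 5 each, so 21 chords.
F has 96 beats and chords last 3 each, so 32 chords.
Total: 24 + 38 + 15 + 27 + 21 + 32 = 157.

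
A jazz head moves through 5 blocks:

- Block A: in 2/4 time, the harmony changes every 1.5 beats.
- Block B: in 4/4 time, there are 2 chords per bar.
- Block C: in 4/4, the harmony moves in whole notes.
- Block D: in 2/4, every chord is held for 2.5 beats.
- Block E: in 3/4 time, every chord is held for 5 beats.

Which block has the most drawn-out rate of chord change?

Block E

A: each chord is 1.5 beats in 2/4, so 4/3 per bar.
B: each chord is 2 beats in 4/4, so 2 per bar.
C: each chord is 4 beats in 4/4, so 1 per bar.
D: each chord is 2.5 beats in 2/4, so 0.8 per bar.
E: each chord is 5 beats in 3/4, so 0.6 per bar.
Slowest is E at 0.6 chords/bar.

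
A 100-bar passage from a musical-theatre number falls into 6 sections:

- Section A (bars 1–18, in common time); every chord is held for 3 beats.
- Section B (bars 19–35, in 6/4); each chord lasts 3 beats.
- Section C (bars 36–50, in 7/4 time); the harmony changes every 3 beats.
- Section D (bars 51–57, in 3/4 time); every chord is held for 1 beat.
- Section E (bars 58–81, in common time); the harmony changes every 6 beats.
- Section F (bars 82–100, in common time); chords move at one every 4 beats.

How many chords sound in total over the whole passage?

A: 18·4 = 72 beats, 72/3 = 24 chords.
B: 17·6 = 102 beats, 102/3 = 34 chords.
C: 15·7 = 105 beats, 105/3 = 35 chords.
D: 7·3 = 21 beats, 21/1 = 21 chords.
E: 24·4 = 96 beats, 96/6 = 16 chords.
F: 19·4 = 76 beats, 76/4 = 19 chords.
Total: 24 + 34 + 35 + 21 + 16 + 19 = 149.

149 chords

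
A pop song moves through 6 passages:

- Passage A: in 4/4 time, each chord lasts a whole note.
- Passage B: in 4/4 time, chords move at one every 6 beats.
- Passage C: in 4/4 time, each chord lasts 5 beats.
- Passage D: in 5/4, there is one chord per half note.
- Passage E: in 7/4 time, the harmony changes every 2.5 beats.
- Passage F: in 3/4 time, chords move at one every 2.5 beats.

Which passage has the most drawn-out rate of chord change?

A: 4 beats/bar ÷ 4 beats/chord = 1 chord/bar.
B: 4 beats/bar ÷ 6 beats/chord = 2/3 chords/bar.
C: 4 beats/bar ÷ 5 beats/chord = 0.8 chords/bar.
D: 5 beats/bar ÷ 2 beats/chord = 2.5 chords/bar.
E: 7 beats/bar ÷ 2.5 beats/chord = 2.8 chords/bar.
F: 3 beats/bar ÷ 2.5 beats/chord = 1.2 chords/bar.
Slowest is B at 2/3 chords/bar.

Passage B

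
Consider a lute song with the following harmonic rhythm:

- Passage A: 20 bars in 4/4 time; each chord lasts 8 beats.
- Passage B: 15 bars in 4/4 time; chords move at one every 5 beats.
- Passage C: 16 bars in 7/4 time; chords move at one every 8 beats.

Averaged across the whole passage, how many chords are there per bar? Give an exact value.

A: 20 × 4 = 80 beats ÷ 8 = 10 chords.
B: 15 × 4 = 60 beats ÷ 5 = 12 chords.
C: 16 × 7 = 112 beats ÷ 8 = 14 chords.
Overall: 36 chords over 51 bars → 36/51 = 12/17 chords per bar.

12/17 chords per bar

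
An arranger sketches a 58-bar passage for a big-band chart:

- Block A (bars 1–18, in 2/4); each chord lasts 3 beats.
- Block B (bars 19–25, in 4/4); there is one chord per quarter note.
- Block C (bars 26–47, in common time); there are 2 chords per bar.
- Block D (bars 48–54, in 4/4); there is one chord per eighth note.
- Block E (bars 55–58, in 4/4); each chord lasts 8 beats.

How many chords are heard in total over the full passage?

A: 18 bars × 2 beats = 36 beats; 3 beats/chord → 12 chords.
B: 7 bars × 4 beats = 28 beats; 1 beat/chord → 28 chords.
C: 22 bars × 4 beats = 88 beats; 2 beats/chord → 44 chords.
D: 7 bars × 4 beats = 28 beats; 0.5 beats/chord → 56 chords.
E: 4 bars × 4 beats = 16 beats; 8 beats/chord → 2 chords.
Total: 12 + 28 + 44 + 56 + 2 = 142.

142 chords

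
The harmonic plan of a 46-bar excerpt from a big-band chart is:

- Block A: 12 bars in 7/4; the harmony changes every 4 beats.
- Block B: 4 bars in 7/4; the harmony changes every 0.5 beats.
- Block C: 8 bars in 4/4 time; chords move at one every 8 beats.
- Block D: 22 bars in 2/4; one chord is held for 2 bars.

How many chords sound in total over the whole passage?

92 chords

A has 84 beats and chords last 4 each, so 21 chords.
B has 28 beats and chords last 0.5 each, so 56 chords.
C has 32 beats and chords last 8 each, so 4 chords.
D has 44 beats and chords last 4 each, so 11 chords.
Total: 21 + 56 + 4 + 11 = 92.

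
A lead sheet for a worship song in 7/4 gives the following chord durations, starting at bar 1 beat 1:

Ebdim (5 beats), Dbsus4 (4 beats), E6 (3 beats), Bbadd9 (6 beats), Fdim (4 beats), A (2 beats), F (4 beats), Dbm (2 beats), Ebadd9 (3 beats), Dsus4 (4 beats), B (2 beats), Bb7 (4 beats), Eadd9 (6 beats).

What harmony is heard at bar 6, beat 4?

Beat 4 of bar 6 is beat (6−1)×7 + 4 = 39 overall.
Running totals: Ebdim ends at 5, Dbsus4 ends at 9, E6 ends at 12, Bbadd9 ends at 18, Fdim ends at 22, A ends at 24, F ends at 28, Dbm ends at 30, Ebadd9 ends at 33, Dsus4 ends at 37, B ends at 39.
Beat 39 falls within B.

B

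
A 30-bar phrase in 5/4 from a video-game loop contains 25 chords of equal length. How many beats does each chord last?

30 bars × 5 beats/bar = 150 beats total.
150 beats ÷ 25 chords = 6 beats per chord.

6 beats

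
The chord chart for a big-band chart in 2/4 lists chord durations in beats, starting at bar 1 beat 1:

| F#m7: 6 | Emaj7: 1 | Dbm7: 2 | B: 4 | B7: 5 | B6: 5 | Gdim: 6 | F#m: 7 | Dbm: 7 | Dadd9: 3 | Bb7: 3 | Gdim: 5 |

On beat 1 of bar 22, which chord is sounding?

Dbm

Beat 1 of bar 22 is beat (22−1)×2 + 1 = 43 overall.
Running totals: F#m7 ends at 6, Emaj7 ends at 7, Dbm7 ends at 9, B ends at 13, B7 ends at 18, B6 ends at 23, Gdim ends at 29, F#m ends at 36, Dbm ends at 43.
Beat 43 falls within Dbm.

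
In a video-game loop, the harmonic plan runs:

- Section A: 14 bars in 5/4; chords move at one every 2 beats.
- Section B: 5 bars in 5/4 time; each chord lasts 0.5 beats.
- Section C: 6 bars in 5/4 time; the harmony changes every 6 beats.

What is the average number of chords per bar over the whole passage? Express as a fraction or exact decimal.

A: 14 bars of 5 beats is 70 beats; at 2 beats each that's 35 chords.
B: 5 bars of 5 beats is 25 beats; at 0.5 beats each that's 50 chords.
C: 6 bars of 5 beats is 30 beats; at 6 beats each that's 5 chords.
Overall: 90 chords over 25 bars → 90/25 = 3.6 chords per bar.

3.6 chords per bar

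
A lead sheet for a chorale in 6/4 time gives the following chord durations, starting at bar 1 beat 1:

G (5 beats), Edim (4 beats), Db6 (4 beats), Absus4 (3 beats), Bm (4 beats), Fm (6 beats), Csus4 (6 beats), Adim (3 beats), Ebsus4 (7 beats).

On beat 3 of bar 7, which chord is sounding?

Ebsus4

Beat 3 of bar 7 is beat (7−1)×6 + 3 = 39 overall.
Running totals: G ends at 5, Edim ends at 9, Db6 ends at 13, Absus4 ends at 16, Bm ends at 20, Fm ends at 26, Csus4 ends at 32, Adim ends at 35, Ebsus4 ends at 42.
Beat 39 falls within Ebsus4.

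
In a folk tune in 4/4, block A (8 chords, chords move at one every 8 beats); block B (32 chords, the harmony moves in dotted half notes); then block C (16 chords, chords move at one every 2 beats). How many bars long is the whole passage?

A: 8 × 8 = 64 beats = 16 bars.
B: 32 × 3 = 96 beats = 24 bars.
C: 16 × 2 = 32 beats = 8 bars.
Total: 16 + 24 + 8 = 48 bars.

48 bars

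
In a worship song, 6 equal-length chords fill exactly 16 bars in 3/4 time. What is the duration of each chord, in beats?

16 bars × 3 beats/bar = 48 beats total.
48 beats ÷ 6 chords = 8 beats per chord.

8 beats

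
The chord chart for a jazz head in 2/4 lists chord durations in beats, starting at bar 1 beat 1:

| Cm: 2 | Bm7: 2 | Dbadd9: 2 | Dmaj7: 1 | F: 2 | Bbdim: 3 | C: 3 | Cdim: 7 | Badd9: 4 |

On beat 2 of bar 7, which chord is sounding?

C

Beat 2 of bar 7 is beat (7−1)×2 + 2 = 14 overall.
Running totals: Cm ends at 2, Bm7 ends at 4, Dbadd9 ends at 6, Dmaj7 ends at 7, F ends at 9, Bbdim ends at 12, C ends at 15.
Beat 14 falls within C.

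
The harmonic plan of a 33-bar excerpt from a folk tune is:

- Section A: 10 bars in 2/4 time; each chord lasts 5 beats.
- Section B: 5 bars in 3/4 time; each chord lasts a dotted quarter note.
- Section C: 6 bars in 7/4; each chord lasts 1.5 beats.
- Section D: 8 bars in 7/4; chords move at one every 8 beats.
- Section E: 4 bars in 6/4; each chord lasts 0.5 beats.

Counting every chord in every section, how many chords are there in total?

97 chords

A: 10 bars × 2 beats = 20 beats; 5 beats/chord → 4 chords.
B: 5 bars × 3 beats = 15 beats; 1.5 beats/chord → 10 chords.
C: 6 bars × 7 beats = 42 beats; 1.5 beats/chord → 28 chords.
D: 8 bars × 7 beats = 56 beats; 8 beats/chord → 7 chords.
E: 4 bars × 6 beats = 24 beats; 0.5 beats/chord → 48 chords.
Total: 4 + 10 + 28 + 7 + 48 = 97.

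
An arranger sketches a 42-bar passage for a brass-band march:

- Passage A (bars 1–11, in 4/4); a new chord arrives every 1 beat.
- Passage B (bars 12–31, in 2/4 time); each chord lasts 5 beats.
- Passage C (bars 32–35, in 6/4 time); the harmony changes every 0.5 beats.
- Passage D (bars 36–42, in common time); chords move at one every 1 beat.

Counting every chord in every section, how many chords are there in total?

A: 11 bars × 4 beats = 44 beats; 1 beat/chord → 44 chords.
B: 20 bars × 2 beats = 40 beats; 5 beats/chord → 8 chords.
C: 4 bars × 6 beats = 24 beats; 0.5 beats/chord → 48 chords.
D: 7 bars × 4 beats = 28 beats; 1 beat/chord → 28 chords.
Total: 44 + 8 + 48 + 28 = 128.

128 chords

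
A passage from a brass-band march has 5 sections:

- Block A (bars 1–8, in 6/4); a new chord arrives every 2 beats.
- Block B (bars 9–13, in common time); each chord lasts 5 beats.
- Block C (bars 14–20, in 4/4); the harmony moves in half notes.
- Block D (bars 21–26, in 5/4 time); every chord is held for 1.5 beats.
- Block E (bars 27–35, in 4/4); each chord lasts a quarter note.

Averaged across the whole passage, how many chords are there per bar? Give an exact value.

A: 8 bars of 6 beats is 48 beats; at 2 beats each that's 24 chords.
B: 5 bars of 4 beats is 20 beats; at 5 beats each that's 4 chords.
C: 7 bars of 4 beats is 28 beats; at 2 beats each that's 14 chords.
D: 6 bars of 5 beats is 30 beats; at 1.5 beats each that's 20 chords.
E: 9 bars of 4 beats is 36 beats; at 1 beat each that's 36 chords.
Overall: 98 chords over 35 bars → 98/35 = 2.8 chords per bar.

2.8 chords per bar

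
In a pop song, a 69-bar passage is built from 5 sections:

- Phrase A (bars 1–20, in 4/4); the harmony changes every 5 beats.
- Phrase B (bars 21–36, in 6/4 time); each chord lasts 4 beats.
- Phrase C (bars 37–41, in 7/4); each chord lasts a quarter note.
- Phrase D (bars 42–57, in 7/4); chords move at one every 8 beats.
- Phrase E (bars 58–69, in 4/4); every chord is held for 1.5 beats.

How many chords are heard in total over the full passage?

A has 80 beats and chords last 5 each, so 16 chords.
B has 96 beats and chords last 4 each, so 24 chords.
C has 35 beats and chords last 1 each, so 35 chords.
D has 112 beats and chords last 8 each, so 14 chords.
E has 48 beats and chords last 1.5 each, so 32 chords.
Total: 16 + 24 + 35 + 14 + 32 = 121.

121 chords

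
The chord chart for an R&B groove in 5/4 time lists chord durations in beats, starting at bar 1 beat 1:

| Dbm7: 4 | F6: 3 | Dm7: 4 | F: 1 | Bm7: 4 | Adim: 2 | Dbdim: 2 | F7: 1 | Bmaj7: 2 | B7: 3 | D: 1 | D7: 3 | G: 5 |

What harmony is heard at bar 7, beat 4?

G

Beat 4 of bar 7 is beat (7−1)×5 + 4 = 34 overall.
Running totals: Dbm7 ends at 4, F6 ends at 7, Dm7 ends at 11, F ends at 12, Bm7 ends at 16, Adim ends at 18, Dbdim ends at 20, F7 ends at 21, Bmaj7 ends at 23, B7 ends at 26, D ends at 27, D7 ends at 30, G ends at 35.
Beat 34 falls within G.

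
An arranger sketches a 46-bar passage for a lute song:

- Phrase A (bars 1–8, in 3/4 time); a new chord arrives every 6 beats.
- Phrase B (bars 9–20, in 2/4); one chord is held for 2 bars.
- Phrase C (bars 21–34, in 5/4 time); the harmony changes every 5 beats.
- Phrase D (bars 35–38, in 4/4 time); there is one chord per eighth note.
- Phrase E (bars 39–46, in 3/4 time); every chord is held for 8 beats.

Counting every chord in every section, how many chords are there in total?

59 chords

A has 24 beats and chords last 6 each, so 4 chords.
B has 24 beats and chords last 4 each, so 6 chords.
C has 70 beats and chords last 5 each, so 14 chords.
D has 16 beats and chords last 0.5 each, so 32 chords.
E has 24 beats and chords last 8 each, so 3 chords.
Total: 4 + 6 + 14 + 32 + 3 = 59.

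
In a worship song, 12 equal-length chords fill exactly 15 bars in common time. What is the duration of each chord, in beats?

5 beats

15 bars × 4 beats/bar = 60 beats total.
60 beats ÷ 12 chords = 5 beats per chord.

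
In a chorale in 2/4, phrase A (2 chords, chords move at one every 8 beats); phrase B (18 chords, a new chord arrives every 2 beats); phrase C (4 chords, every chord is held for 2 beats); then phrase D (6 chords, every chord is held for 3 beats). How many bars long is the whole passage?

A: 2 × 8 = 16 beats = 8 bars.
B: 18 × 2 = 36 beats = 18 bars.
C: 4 × 2 = 8 beats = 4 bars.
D: 6 × 3 = 18 beats = 9 bars.
Total: 8 + 18 + 4 + 9 = 39 bars.

39 bars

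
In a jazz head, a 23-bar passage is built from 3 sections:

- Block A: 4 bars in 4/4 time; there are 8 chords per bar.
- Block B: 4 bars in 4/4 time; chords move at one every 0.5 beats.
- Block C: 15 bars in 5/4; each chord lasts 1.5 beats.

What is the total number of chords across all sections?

114 chords

A has 16 beats and chords last 0.5 each, so 32 chords.
B has 16 beats and chords last 0.5 each, so 32 chords.
C has 75 beats and chords last 1.5 each, so 50 chords.
Total: 32 + 32 + 50 = 114.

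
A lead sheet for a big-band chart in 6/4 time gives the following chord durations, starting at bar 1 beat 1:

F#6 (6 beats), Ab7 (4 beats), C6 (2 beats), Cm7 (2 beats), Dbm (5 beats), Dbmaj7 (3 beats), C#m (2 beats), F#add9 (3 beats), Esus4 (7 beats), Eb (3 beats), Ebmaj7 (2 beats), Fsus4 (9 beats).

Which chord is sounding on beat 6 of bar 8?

Beat 6 of bar 8 is beat (8−1)×6 + 6 = 48 overall.
Running totals: F#6 ends at 6, Ab7 ends at 10, C6 ends at 12, Cm7 ends at 14, Dbm ends at 19, Dbmaj7 ends at 22, C#m ends at 24, F#add9 ends at 27, Esus4 ends at 34, Eb ends at 37, Ebmaj7 ends at 39, Fsus4 ends at 48.
Beat 48 falls within Fsus4.

Fsus4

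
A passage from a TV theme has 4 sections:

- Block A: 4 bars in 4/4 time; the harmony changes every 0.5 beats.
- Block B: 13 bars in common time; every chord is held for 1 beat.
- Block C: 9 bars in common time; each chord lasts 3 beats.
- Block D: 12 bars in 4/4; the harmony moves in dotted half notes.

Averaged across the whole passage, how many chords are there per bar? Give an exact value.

56/19 chords per bar

A: 4 bars of 4 beats is 16 beats; at 0.5 beats each that's 32 chords.
B: 13 bars of 4 beats is 52 beats; at 1 beat each that's 52 chords.
C: 9 bars of 4 beats is 36 beats; at 3 beats each that's 12 chords.
D: 12 bars of 4 beats is 48 beats; at 3 beats each that's 16 chords.
Overall: 112 chords over 38 bars → 112/38 = 56/19 chords per bar.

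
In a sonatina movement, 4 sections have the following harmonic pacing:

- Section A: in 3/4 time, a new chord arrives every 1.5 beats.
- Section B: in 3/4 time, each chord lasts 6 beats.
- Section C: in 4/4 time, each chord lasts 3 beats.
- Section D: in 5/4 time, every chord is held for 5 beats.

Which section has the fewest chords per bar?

A: each chord is 1.5 beats in 3/4, so 2 per bar.
B: each chord is 6 beats in 3/4, so 0.5 per bar.
C: each chord is 3 beats in 4/4, so 4/3 per bar.
D: each chord is 5 beats in 5/4, so 1 per bar.
Slowest is B at 0.5 chords/bar.

Section B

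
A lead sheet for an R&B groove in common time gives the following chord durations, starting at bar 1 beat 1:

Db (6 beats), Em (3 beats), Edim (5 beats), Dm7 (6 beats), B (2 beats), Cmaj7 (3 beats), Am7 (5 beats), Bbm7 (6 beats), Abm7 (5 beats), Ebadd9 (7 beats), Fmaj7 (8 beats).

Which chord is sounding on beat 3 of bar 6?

Cmaj7

Beat 3 of bar 6 is beat (6−1)×4 + 3 = 23 overall.
Running totals: Db ends at 6, Em ends at 9, Edim ends at 14, Dm7 ends at 20, B ends at 22, Cmaj7 ends at 25.
Beat 23 falls within Cmaj7.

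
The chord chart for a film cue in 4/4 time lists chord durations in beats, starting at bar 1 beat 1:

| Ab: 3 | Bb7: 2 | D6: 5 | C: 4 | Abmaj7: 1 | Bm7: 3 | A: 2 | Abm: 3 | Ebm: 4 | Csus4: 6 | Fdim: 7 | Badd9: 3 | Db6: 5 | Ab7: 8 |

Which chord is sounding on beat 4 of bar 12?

Db6

Beat 4 of bar 12 is beat (12−1)×4 + 4 = 48 overall.
Running totals: Ab ends at 3, Bb7 ends at 5, D6 ends at 10, C ends at 14, Abmaj7 ends at 15, Bm7 ends at 18, A ends at 20, Abm ends at 23, Ebm ends at 27, Csus4 ends at 33, Fdim ends at 40, Badd9 ends at 43, Db6 ends at 48.
Beat 48 falls within Db6.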